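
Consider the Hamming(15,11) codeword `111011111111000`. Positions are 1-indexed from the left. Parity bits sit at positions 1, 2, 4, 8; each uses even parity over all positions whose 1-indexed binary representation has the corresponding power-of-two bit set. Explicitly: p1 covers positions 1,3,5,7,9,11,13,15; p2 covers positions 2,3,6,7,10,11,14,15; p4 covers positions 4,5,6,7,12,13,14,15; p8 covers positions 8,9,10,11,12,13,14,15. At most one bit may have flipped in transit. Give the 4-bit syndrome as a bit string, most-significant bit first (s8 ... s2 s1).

1000

s1: b1⊕b3⊕b5⊕b7⊕b9⊕b11⊕b13⊕b15 = 1⊕1⊕1⊕1⊕1⊕1⊕0⊕0 = 0
s2: b2⊕b3⊕b6⊕b7⊕b10⊕b11⊕b14⊕b15 = 1⊕1⊕1⊕1⊕1⊕1⊕0⊕0 = 0
s4: b4⊕b5⊕b6⊕b7⊕b12⊕b13⊕b14⊕b15 = 0⊕1⊕1⊕1⊕1⊕0⊕0⊕0 = 0
s8: b8⊕b9⊕b10⊕b11⊕b12⊕b13⊕b14⊕b15 = 1⊕1⊕1⊕1⊕1⊕0⊕0⊕0 = 1
Syndrome (s8...s1) = 1000 → position 8.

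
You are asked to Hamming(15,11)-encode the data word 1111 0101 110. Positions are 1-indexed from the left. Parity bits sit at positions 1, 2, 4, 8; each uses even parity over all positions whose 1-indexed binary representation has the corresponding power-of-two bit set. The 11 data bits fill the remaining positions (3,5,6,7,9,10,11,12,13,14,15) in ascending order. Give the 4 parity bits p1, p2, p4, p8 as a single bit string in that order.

0100

Place data bits at non-power-of-two positions: b3=1, b5=1, b6=1, b7=1, b9=0, b10=1, b11=0, b12=1, b13=1, b14=1, b15=0.
p1 = XOR of data positions {3,5,7,9,11,13,15} = 1⊕1⊕1⊕0⊕0⊕1⊕0 = 0
p2 = XOR of data positions {3,6,7,10,11,14,15} = 1⊕1⊕1⊕1⊕0⊕1⊕0 = 1
p4 = XOR of data positions {5,6,7,12,13,14,15} = 1⊕1⊕1⊕1⊕1⊕1⊕0 = 0
p8 = XOR of data positions {9,10,11,12,13,14,15} = 0⊕1⊕0⊕1⊕1⊕1⊕0 = 0
Parity bits p1,p2,p4,p8 = 0100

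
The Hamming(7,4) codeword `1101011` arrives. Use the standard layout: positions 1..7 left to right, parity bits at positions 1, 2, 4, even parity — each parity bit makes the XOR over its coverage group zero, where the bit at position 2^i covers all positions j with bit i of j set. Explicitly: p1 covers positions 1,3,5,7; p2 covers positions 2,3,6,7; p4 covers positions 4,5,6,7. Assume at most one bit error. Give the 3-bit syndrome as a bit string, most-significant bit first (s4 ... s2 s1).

110

s1: b1⊕b3⊕b5⊕b7 = 1⊕0⊕0⊕1 = 0
s2: b2⊕b3⊕b6⊕b7 = 1⊕0⊕1⊕1 = 1
s4: b4⊕b5⊕b6⊕b7 = 1⊕0⊕1⊕1 = 1
Syndrome (s4...s1) = 110 → position 6.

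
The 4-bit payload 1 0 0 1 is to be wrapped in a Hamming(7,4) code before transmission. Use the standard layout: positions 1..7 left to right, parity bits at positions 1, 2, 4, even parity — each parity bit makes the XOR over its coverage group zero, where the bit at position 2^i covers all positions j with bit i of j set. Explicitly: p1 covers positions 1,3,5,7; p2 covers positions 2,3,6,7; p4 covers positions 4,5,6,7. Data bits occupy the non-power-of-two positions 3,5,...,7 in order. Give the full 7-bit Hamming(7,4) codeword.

0011001

Place data bits at non-power-of-two positions: b3=1, b5=0, b6=0, b7=1.
p1 = XOR of data positions {3,5,7} = 1⊕0⊕1 = 0
p2 = XOR of data positions {3,6,7} = 1⊕0⊕1 = 0
p4 = XOR of data positions {5,6,7} = 0⊕0⊕1 = 1
Codeword b1..b7 = 0011001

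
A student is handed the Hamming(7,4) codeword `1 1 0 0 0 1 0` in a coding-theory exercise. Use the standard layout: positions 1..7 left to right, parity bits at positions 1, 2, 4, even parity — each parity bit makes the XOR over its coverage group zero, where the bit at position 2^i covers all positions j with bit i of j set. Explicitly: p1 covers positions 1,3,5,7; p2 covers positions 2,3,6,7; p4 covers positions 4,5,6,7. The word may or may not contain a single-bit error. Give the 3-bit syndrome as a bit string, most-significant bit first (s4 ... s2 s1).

101

s1: b1⊕b3⊕b5⊕b7 = 1⊕0⊕0⊕0 = 1
s2: b2⊕b3⊕b6⊕b7 = 1⊕0⊕1⊕0 = 0
s4: b4⊕b5⊕b6⊕b7 = 0⊕0⊕1⊕0 = 1
Syndrome (s4...s1) = 101 → position 5.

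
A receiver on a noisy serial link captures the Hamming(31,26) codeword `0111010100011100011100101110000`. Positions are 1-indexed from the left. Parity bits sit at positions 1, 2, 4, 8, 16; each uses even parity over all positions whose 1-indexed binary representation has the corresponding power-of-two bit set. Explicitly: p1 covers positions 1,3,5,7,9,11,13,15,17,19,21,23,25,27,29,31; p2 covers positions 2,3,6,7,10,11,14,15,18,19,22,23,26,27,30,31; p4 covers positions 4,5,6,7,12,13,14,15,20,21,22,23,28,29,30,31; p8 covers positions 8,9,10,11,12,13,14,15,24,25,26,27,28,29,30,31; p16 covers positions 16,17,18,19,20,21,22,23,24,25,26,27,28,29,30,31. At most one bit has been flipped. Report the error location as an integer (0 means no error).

30

s1: b1⊕b3⊕b5⊕b7⊕b9⊕b11⊕b13⊕b15⊕b17⊕b19⊕b21⊕b23⊕b25⊕b27⊕b29⊕b31 = 0⊕1⊕0⊕0⊕0⊕0⊕1⊕0⊕0⊕1⊕0⊕1⊕1⊕1⊕0⊕0 = 0
s2: b2⊕b3⊕b6⊕b7⊕b10⊕b11⊕b14⊕b15⊕b18⊕b19⊕b22⊕b23⊕b26⊕b27⊕b30⊕b31 = 1⊕1⊕1⊕0⊕0⊕0⊕1⊕0⊕1⊕1⊕0⊕1⊕1⊕1⊕0⊕0 = 1
s4: b4⊕b5⊕b6⊕b7⊕b12⊕b13⊕b14⊕b15⊕b20⊕b21⊕b22⊕b23⊕b28⊕b29⊕b30⊕b31 = 1⊕0⊕1⊕0⊕1⊕1⊕1⊕0⊕1⊕0⊕0⊕1⊕0⊕0⊕0⊕0 = 1
s8: b8⊕b9⊕b10⊕b11⊕b12⊕b13⊕b14⊕b15⊕b24⊕b25⊕b26⊕b27⊕b28⊕b29⊕b30⊕b31 = 1⊕0⊕0⊕0⊕1⊕1⊕1⊕0⊕0⊕1⊕1⊕1⊕0⊕0⊕0⊕0 = 1
s16: b16⊕b17⊕b18⊕b19⊕b20⊕b21⊕b22⊕b23⊕b24⊕b25⊕b26⊕b27⊕b28⊕b29⊕b30⊕b31 = 0⊕0⊕1⊕1⊕1⊕0⊕0⊕1⊕0⊕1⊕1⊕1⊕0⊕0⊕0⊕0 = 1
Syndrome (s16...s1) = 11110 → position 30.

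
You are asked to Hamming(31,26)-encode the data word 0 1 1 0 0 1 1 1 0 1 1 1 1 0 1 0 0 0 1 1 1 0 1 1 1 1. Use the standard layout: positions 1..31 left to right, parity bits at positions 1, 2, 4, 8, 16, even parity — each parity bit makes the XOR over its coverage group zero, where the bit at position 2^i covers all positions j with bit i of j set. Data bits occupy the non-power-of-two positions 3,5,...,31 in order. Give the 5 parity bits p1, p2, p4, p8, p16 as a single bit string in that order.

Place data bits at non-power-of-two positions: b3=0, b5=1, b6=1, b7=0, b9=0, b10=1, b11=1, b12=1, b13=0, b14=1, b15=1, b17=1, b18=1, b19=0, b20=1, b21=0, b22=0, b23=0, b24=1, b25=1, b26=1, b27=0, b28=1, b29=1, b30=1, b31=1.
p1 = XOR of data positions {3,5,7,9,11,13,15,17,19,21,23,25,27,29,31} = 0⊕1⊕0⊕0⊕1⊕0⊕1⊕1⊕0⊕0⊕0⊕1⊕0⊕1⊕1 = 1
p2 = XOR of data positions {3,6,7,10,11,14,15,18,19,22,23,26,27,30,31} = 0⊕1⊕0⊕1⊕1⊕1⊕1⊕1⊕0⊕0⊕0⊕1⊕0⊕1⊕1 = 1
p4 = XOR of data positions {5,6,7,12,13,14,15,20,21,22,23,28,29,30,31} = 1⊕1⊕0⊕1⊕0⊕1⊕1⊕1⊕0⊕0⊕0⊕1⊕1⊕1⊕1 = 0
p8 = XOR of data positions {9,10,11,12,13,14,15,24,25,26,27,28,29,30,31} = 0⊕1⊕1⊕1⊕0⊕1⊕1⊕1⊕1⊕1⊕0⊕1⊕1⊕1⊕1 = 0
p16 = XOR of data positions {17,18,19,20,21,22,23,24,25,26,27,28,29,30,31} = 1⊕1⊕0⊕1⊕0⊕0⊕0⊕1⊕1⊕1⊕0⊕1⊕1⊕1⊕1 = 0
Parity bits p1,p2,p4,p8,p16 = 11000

11000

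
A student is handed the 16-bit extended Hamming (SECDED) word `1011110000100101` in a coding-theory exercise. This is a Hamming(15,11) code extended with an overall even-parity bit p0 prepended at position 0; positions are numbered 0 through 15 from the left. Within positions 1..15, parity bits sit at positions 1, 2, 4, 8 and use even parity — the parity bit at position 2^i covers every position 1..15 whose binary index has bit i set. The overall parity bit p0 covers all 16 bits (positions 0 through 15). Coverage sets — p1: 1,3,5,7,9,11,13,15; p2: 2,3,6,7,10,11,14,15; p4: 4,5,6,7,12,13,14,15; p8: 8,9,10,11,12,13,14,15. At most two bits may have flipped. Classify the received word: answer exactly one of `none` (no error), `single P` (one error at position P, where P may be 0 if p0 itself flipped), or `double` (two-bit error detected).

double

s1: b1⊕b3⊕b5⊕b7⊕b9⊕b11⊕b13⊕b15 = 0⊕1⊕1⊕0⊕0⊕0⊕1⊕1 = 0
s2: b2⊕b3⊕b6⊕b7⊕b10⊕b11⊕b14⊕b15 = 1⊕1⊕0⊕0⊕1⊕0⊕0⊕1 = 0
s4: b4⊕b5⊕b6⊕b7⊕b12⊕b13⊕b14⊕b15 = 1⊕1⊕0⊕0⊕0⊕1⊕0⊕1 = 0
s8: b8⊕b9⊕b10⊕b11⊕b12⊕b13⊕b14⊕b15 = 0⊕0⊕1⊕0⊕0⊕1⊕0⊕1 = 1
Syndrome (s8...s1) = 1000 → position 8.
Overall parity (XOR of all 16 bits, including p0): 1⊕0⊕1⊕1⊕1⊕1⊕0⊕0⊕0⊕0⊕1⊕0⊕0⊕1⊕0⊕1 = 0
Overall=0, syndrome position=8 → double-bit error detected (uncorrectable).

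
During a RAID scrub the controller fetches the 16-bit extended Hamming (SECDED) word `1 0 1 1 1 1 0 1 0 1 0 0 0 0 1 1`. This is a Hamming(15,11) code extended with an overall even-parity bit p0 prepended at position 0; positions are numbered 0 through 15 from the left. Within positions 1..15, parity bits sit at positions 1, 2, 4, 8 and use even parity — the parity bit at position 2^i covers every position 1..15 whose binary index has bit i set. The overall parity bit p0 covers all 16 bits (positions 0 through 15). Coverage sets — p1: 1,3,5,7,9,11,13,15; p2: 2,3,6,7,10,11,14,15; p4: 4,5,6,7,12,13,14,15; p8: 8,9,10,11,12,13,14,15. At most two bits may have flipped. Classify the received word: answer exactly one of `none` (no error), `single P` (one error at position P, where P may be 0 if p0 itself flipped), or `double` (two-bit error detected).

single 15

s1: b1⊕b3⊕b5⊕b7⊕b9⊕b11⊕b13⊕b15 = 0⊕1⊕1⊕1⊕1⊕0⊕0⊕1 = 1
s2: b2⊕b3⊕b6⊕b7⊕b10⊕b11⊕b14⊕b15 = 1⊕1⊕0⊕1⊕0⊕0⊕1⊕1 = 1
s4: b4⊕b5⊕b6⊕b7⊕b12⊕b13⊕b14⊕b15 = 1⊕1⊕0⊕1⊕0⊕0⊕1⊕1 = 1
s8: b8⊕b9⊕b10⊕b11⊕b12⊕b13⊕b14⊕b15 = 0⊕1⊕0⊕0⊕0⊕0⊕1⊕1 = 1
Syndrome (s8...s1) = 1111 → position 15.
Overall parity (XOR of all 16 bits, including p0): 1⊕0⊕1⊕1⊕1⊕1⊕0⊕1⊕0⊕1⊕0⊕0⊕0⊕0⊕1⊕1 = 1
Overall=1, syndrome position=15 → single-bit error at position 15.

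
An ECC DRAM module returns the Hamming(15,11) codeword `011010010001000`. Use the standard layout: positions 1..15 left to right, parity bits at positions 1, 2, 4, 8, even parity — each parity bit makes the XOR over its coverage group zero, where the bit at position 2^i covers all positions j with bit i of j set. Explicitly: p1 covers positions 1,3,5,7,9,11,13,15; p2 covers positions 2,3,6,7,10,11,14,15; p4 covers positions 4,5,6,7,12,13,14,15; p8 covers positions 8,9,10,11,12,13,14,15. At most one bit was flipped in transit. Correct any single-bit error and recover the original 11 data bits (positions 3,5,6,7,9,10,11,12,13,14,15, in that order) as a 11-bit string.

s1: b1⊕b3⊕b5⊕b7⊕b9⊕b11⊕b13⊕b15 = 0⊕1⊕1⊕0⊕0⊕0⊕0⊕0 = 0
s2: b2⊕b3⊕b6⊕b7⊕b10⊕b11⊕b14⊕b15 = 1⊕1⊕0⊕0⊕0⊕0⊕0⊕0 = 0
s4: b4⊕b5⊕b6⊕b7⊕b12⊕b13⊕b14⊕b15 = 0⊕1⊕0⊕0⊕1⊕0⊕0⊕0 = 0
s8: b8⊕b9⊕b10⊕b11⊕b12⊕b13⊕b14⊕b15 = 1⊕0⊕0⊕0⊕1⊕0⊕0⊕0 = 0
Syndrome (s8...s1) = 0000 → position 0 (no error).
No correction needed.
Data bits at positions 3,5,6,7,9,10,11,12,13,14,15: 11000001000

11000001000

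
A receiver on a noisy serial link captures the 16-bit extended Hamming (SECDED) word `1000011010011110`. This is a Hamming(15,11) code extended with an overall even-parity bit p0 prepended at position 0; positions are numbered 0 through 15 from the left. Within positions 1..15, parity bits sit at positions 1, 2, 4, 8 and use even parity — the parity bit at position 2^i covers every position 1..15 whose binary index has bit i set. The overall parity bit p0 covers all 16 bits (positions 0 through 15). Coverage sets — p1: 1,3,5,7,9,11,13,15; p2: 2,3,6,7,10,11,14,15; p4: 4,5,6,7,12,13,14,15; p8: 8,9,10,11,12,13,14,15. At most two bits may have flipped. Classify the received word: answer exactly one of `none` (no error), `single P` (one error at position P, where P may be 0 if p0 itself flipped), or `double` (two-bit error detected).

s1: b1⊕b3⊕b5⊕b7⊕b9⊕b11⊕b13⊕b15 = 0⊕0⊕1⊕0⊕0⊕1⊕1⊕0 = 1
s2: b2⊕b3⊕b6⊕b7⊕b10⊕b11⊕b14⊕b15 = 0⊕0⊕1⊕0⊕0⊕1⊕1⊕0 = 1
s4: b4⊕b5⊕b6⊕b7⊕b12⊕b13⊕b14⊕b15 = 0⊕1⊕1⊕0⊕1⊕1⊕1⊕0 = 1
s8: b8⊕b9⊕b10⊕b11⊕b12⊕b13⊕b14⊕b15 = 1⊕0⊕0⊕1⊕1⊕1⊕1⊕0 = 1
Syndrome (s8...s1) = 1111 → position 15.
Overall parity (XOR of all 16 bits, including p0): 1⊕0⊕0⊕0⊕0⊕1⊕1⊕0⊕1⊕0⊕0⊕1⊕1⊕1⊕1⊕0 = 0
Overall=0, syndrome position=15 → double-bit error detected (uncorrectable).

double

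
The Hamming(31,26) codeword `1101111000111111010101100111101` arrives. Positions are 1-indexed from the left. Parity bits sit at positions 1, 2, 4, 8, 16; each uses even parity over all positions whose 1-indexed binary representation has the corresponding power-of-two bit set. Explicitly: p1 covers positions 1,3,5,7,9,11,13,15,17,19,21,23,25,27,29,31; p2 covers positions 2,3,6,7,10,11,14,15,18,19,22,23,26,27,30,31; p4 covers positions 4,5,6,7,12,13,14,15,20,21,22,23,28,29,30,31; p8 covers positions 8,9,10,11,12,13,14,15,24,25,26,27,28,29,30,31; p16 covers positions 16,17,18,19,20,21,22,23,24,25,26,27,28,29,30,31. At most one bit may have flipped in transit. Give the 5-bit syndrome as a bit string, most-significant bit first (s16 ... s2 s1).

s1: b1⊕b3⊕b5⊕b7⊕b9⊕b11⊕b13⊕b15⊕b17⊕b19⊕b21⊕b23⊕b25⊕b27⊕b29⊕b31 = 1⊕0⊕1⊕1⊕0⊕1⊕1⊕1⊕0⊕0⊕0⊕1⊕0⊕1⊕1⊕1 = 0
s2: b2⊕b3⊕b6⊕b7⊕b10⊕b11⊕b14⊕b15⊕b18⊕b19⊕b22⊕b23⊕b26⊕b27⊕b30⊕b31 = 1⊕0⊕1⊕1⊕0⊕1⊕1⊕1⊕1⊕0⊕1⊕1⊕1⊕1⊕0⊕1 = 0
s4: b4⊕b5⊕b6⊕b7⊕b12⊕b13⊕b14⊕b15⊕b20⊕b21⊕b22⊕b23⊕b28⊕b29⊕b30⊕b31 = 1⊕1⊕1⊕1⊕1⊕1⊕1⊕1⊕1⊕0⊕1⊕1⊕1⊕1⊕0⊕1 = 0
s8: b8⊕b9⊕b10⊕b11⊕b12⊕b13⊕b14⊕b15⊕b24⊕b25⊕b26⊕b27⊕b28⊕b29⊕b30⊕b31 = 0⊕0⊕0⊕1⊕1⊕1⊕1⊕1⊕0⊕0⊕1⊕1⊕1⊕1⊕0⊕1 = 0
s16: b16⊕b17⊕b18⊕b19⊕b20⊕b21⊕b22⊕b23⊕b24⊕b25⊕b26⊕b27⊕b28⊕b29⊕b30⊕b31 = 1⊕0⊕1⊕0⊕1⊕0⊕1⊕1⊕0⊕0⊕1⊕1⊕1⊕1⊕0⊕1 = 0
Syndrome (s16...s1) = 00000 → position 0 (no error).

00000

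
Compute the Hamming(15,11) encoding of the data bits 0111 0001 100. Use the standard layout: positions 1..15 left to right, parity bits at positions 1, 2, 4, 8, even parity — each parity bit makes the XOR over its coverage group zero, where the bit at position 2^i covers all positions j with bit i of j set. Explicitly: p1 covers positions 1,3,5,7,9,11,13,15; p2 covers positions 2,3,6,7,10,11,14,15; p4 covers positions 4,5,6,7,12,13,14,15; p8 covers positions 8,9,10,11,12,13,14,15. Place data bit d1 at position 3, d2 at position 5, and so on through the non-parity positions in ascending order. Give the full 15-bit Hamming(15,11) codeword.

Place data bits at non-power-of-two positions: b3=0, b5=1, b6=1, b7=1, b9=0, b10=0, b11=0, b12=1, b13=1, b14=0, b15=0.
p1 = XOR of data positions {3,5,7,9,11,13,15} = 0⊕1⊕1⊕0⊕0⊕1⊕0 = 1
p2 = XOR of data positions {3,6,7,10,11,14,15} = 0⊕1⊕1⊕0⊕0⊕0⊕0 = 0
p4 = XOR of data positions {5,6,7,12,13,14,15} = 1⊕1⊕1⊕1⊕1⊕0⊕0 = 1
p8 = XOR of data positions {9,10,11,12,13,14,15} = 0⊕0⊕0⊕1⊕1⊕0⊕0 = 0
Codeword b1..b15 = 100111100001100

100111100001100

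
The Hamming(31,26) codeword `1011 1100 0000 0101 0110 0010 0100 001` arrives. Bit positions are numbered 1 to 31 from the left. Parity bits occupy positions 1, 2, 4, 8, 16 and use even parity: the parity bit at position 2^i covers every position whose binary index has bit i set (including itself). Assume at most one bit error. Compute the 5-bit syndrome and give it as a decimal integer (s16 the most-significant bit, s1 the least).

8

s1: b1⊕b3⊕b5⊕b7⊕b9⊕b11⊕b13⊕b15⊕b17⊕b19⊕b21⊕b23⊕b25⊕b27⊕b29⊕b31 = 1⊕1⊕1⊕0⊕0⊕0⊕0⊕0⊕0⊕1⊕0⊕1⊕0⊕0⊕0⊕1 = 0
s2: b2⊕b3⊕b6⊕b7⊕b10⊕b11⊕b14⊕b15⊕b18⊕b19⊕b22⊕b23⊕b26⊕b27⊕b30⊕b31 = 0⊕1⊕1⊕0⊕0⊕0⊕1⊕0⊕1⊕1⊕0⊕1⊕1⊕0⊕0⊕1 = 0
s4: b4⊕b5⊕b6⊕b7⊕b12⊕b13⊕b14⊕b15⊕b20⊕b21⊕b22⊕b23⊕b28⊕b29⊕b30⊕b31 = 1⊕1⊕1⊕0⊕0⊕0⊕1⊕0⊕0⊕0⊕0⊕1⊕0⊕0⊕0⊕1 = 0
s8: b8⊕b9⊕b10⊕b11⊕b12⊕b13⊕b14⊕b15⊕b24⊕b25⊕b26⊕b27⊕b28⊕b29⊕b30⊕b31 = 0⊕0⊕0⊕0⊕0⊕0⊕1⊕0⊕0⊕0⊕1⊕0⊕0⊕0⊕0⊕1 = 1
s16: b16⊕b17⊕b18⊕b19⊕b20⊕b21⊕b22⊕b23⊕b24⊕b25⊕b26⊕b27⊕b28⊕b29⊕b30⊕b31 = 1⊕0⊕1⊕1⊕0⊕0⊕0⊕1⊕0⊕0⊕1⊕0⊕0⊕0⊕0⊕1 = 0
Syndrome (s16...s1) = 01000 → position 8.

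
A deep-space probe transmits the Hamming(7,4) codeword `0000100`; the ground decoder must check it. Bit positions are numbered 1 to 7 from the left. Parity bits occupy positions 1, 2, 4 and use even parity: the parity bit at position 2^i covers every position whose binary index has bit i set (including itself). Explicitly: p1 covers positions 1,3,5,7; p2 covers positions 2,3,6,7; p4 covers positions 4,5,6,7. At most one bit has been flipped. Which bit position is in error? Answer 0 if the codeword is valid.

5

s1: b1⊕b3⊕b5⊕b7 = 0⊕0⊕1⊕0 = 1
s2: b2⊕b3⊕b6⊕b7 = 0⊕0⊕0⊕0 = 0
s4: b4⊕b5⊕b6⊕b7 = 0⊕1⊕0⊕0 = 1
Syndrome (s4...s1) = 101 → position 5.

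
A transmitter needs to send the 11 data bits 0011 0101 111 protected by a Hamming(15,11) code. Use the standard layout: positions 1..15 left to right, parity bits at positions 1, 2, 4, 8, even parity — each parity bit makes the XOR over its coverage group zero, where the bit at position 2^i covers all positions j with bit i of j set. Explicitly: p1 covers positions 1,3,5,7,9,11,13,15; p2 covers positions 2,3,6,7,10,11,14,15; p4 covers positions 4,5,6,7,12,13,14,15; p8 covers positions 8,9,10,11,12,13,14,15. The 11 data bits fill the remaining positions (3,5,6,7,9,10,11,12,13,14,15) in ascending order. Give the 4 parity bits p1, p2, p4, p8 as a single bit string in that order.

1101

Place data bits at non-power-of-two positions: b3=0, b5=0, b6=1, b7=1, b9=0, b10=1, b11=0, b12=1, b13=1, b14=1, b15=1.
p1 = XOR of data positions {3,5,7,9,11,13,15} = 0⊕0⊕1⊕0⊕0⊕1⊕1 = 1
p2 = XOR of data positions {3,6,7,10,11,14,15} = 0⊕1⊕1⊕1⊕0⊕1⊕1 = 1
p4 = XOR of data positions {5,6,7,12,13,14,15} = 0⊕1⊕1⊕1⊕1⊕1⊕1 = 0
p8 = XOR of data positions {9,10,11,12,13,14,15} = 0⊕1⊕0⊕1⊕1⊕1⊕1 = 1
Parity bits p1,p2,p4,p8 = 1101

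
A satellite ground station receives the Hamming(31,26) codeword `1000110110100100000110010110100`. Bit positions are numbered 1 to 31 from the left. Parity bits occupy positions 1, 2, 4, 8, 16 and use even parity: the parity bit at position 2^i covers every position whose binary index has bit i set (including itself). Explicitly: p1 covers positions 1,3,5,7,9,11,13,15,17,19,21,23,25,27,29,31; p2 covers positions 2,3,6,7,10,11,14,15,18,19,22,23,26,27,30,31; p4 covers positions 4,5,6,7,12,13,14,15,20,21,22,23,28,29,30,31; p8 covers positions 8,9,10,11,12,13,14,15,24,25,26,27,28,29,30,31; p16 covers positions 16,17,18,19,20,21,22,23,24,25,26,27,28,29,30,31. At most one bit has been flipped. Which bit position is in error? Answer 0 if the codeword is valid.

3

s1: b1⊕b3⊕b5⊕b7⊕b9⊕b11⊕b13⊕b15⊕b17⊕b19⊕b21⊕b23⊕b25⊕b27⊕b29⊕b31 = 1⊕0⊕1⊕0⊕1⊕1⊕0⊕0⊕0⊕0⊕1⊕0⊕0⊕1⊕1⊕0 = 1
s2: b2⊕b3⊕b6⊕b7⊕b10⊕b11⊕b14⊕b15⊕b18⊕b19⊕b22⊕b23⊕b26⊕b27⊕b30⊕b31 = 0⊕0⊕1⊕0⊕0⊕1⊕1⊕0⊕0⊕0⊕0⊕0⊕1⊕1⊕0⊕0 = 1
s4: b4⊕b5⊕b6⊕b7⊕b12⊕b13⊕b14⊕b15⊕b20⊕b21⊕b22⊕b23⊕b28⊕b29⊕b30⊕b31 = 0⊕1⊕1⊕0⊕0⊕0⊕1⊕0⊕1⊕1⊕0⊕0⊕0⊕1⊕0⊕0 = 0
s8: b8⊕b9⊕b10⊕b11⊕b12⊕b13⊕b14⊕b15⊕b24⊕b25⊕b26⊕b27⊕b28⊕b29⊕b30⊕b31 = 1⊕1⊕0⊕1⊕0⊕0⊕1⊕0⊕1⊕0⊕1⊕1⊕0⊕1⊕0⊕0 = 0
s16: b16⊕b17⊕b18⊕b19⊕b20⊕b21⊕b22⊕b23⊕b24⊕b25⊕b26⊕b27⊕b28⊕b29⊕b30⊕b31 = 0⊕0⊕0⊕0⊕1⊕1⊕0⊕0⊕1⊕0⊕1⊕1⊕0⊕1⊕0⊕0 = 0
Syndrome (s16...s1) = 00011 → position 3.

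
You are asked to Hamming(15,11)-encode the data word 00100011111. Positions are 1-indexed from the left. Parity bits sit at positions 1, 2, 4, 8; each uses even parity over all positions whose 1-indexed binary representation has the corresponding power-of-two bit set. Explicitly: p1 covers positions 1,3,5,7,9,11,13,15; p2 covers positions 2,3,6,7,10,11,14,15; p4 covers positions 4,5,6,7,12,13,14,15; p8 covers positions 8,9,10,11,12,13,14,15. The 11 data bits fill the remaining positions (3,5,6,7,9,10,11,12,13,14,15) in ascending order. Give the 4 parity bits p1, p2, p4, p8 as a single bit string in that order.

Place data bits at non-power-of-two positions: b3=0, b5=0, b6=1, b7=0, b9=0, b10=0, b11=1, b12=1, b13=1, b14=1, b15=1.
p1 = XOR of data positions {3,5,7,9,11,13,15} = 0⊕0⊕0⊕0⊕1⊕1⊕1 = 1
p2 = XOR of data positions {3,6,7,10,11,14,15} = 0⊕1⊕0⊕0⊕1⊕1⊕1 = 0
p4 = XOR of data positions {5,6,7,12,13,14,15} = 0⊕1⊕0⊕1⊕1⊕1⊕1 = 1
p8 = XOR of data positions {9,10,11,12,13,14,15} = 0⊕0⊕1⊕1⊕1⊕1⊕1 = 1
Parity bits p1,p2,p4,p8 = 1011

1011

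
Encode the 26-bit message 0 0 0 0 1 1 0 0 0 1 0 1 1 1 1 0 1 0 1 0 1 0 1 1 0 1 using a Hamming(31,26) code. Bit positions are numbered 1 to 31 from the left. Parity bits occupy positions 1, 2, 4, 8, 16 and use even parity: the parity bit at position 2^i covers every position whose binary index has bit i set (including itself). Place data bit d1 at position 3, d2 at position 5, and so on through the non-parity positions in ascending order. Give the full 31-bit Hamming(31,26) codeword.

Place data bits at non-power-of-two positions: b3=0, b5=0, b6=0, b7=0, b9=1, b10=1, b11=0, b12=0, b13=0, b14=1, b15=0, b17=1, b18=1, b19=1, b20=1, b21=0, b22=1, b23=0, b24=1, b25=0, b26=1, b27=0, b28=1, b29=1, b30=0, b31=1.
p1 = XOR of data positions {3,5,7,9,11,13,15,17,19,21,23,25,27,29,31} = 0⊕0⊕0⊕1⊕0⊕0⊕0⊕1⊕1⊕0⊕0⊕0⊕0⊕1⊕1 = 1
p2 = XOR of data positions {3,6,7,10,11,14,15,18,19,22,23,26,27,30,31} = 0⊕0⊕0⊕1⊕0⊕1⊕0⊕1⊕1⊕1⊕0⊕1⊕0⊕0⊕1 = 1
p4 = XOR of data positions {5,6,7,12,13,14,15,20,21,22,23,28,29,30,31} = 0⊕0⊕0⊕0⊕0⊕1⊕0⊕1⊕0⊕1⊕0⊕1⊕1⊕0⊕1 = 0
p8 = XOR of data positions {9,10,11,12,13,14,15,24,25,26,27,28,29,30,31} = 1⊕1⊕0⊕0⊕0⊕1⊕0⊕1⊕0⊕1⊕0⊕1⊕1⊕0⊕1 = 0
p16 = XOR of data positions {17,18,19,20,21,22,23,24,25,26,27,28,29,30,31} = 1⊕1⊕1⊕1⊕0⊕1⊕0⊕1⊕0⊕1⊕0⊕1⊕1⊕0⊕1 = 0
Codeword b1..b31 = 1100000011000100111101010101101

1100000011000100111101010101101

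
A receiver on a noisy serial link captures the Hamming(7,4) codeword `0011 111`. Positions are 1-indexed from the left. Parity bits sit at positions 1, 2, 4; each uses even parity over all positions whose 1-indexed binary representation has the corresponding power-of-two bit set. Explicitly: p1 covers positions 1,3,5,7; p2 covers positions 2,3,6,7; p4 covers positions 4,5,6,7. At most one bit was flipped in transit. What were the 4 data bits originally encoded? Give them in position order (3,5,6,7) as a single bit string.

s1: b1⊕b3⊕b5⊕b7 = 0⊕1⊕1⊕1 = 1
s2: b2⊕b3⊕b6⊕b7 = 0⊕1⊕1⊕1 = 1
s4: b4⊕b5⊕b6⊕b7 = 1⊕1⊕1⊕1 = 0
Syndrome (s4...s1) = 011 → position 3.
Flip bit 3: corrected codeword = 0001111
Data bits at positions 3,5,6,7: 0111

0111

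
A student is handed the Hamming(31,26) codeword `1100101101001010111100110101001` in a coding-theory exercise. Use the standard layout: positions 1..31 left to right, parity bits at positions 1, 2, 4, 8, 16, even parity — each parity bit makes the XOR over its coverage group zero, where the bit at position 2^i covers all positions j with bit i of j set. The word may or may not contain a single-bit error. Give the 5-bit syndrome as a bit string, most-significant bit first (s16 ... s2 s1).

s1: b1⊕b3⊕b5⊕b7⊕b9⊕b11⊕b13⊕b15⊕b17⊕b19⊕b21⊕b23⊕b25⊕b27⊕b29⊕b31 = 1⊕0⊕1⊕1⊕0⊕0⊕1⊕1⊕1⊕1⊕0⊕1⊕0⊕0⊕0⊕1 = 1
s2: b2⊕b3⊕b6⊕b7⊕b10⊕b11⊕b14⊕b15⊕b18⊕b19⊕b22⊕b23⊕b26⊕b27⊕b30⊕b31 = 1⊕0⊕0⊕1⊕1⊕0⊕0⊕1⊕1⊕1⊕0⊕1⊕1⊕0⊕0⊕1 = 1
s4: b4⊕b5⊕b6⊕b7⊕b12⊕b13⊕b14⊕b15⊕b20⊕b21⊕b22⊕b23⊕b28⊕b29⊕b30⊕b31 = 0⊕1⊕0⊕1⊕0⊕1⊕0⊕1⊕1⊕0⊕0⊕1⊕1⊕0⊕0⊕1 = 0
s8: b8⊕b9⊕b10⊕b11⊕b12⊕b13⊕b14⊕b15⊕b24⊕b25⊕b26⊕b27⊕b28⊕b29⊕b30⊕b31 = 1⊕0⊕1⊕0⊕0⊕1⊕0⊕1⊕1⊕0⊕1⊕0⊕1⊕0⊕0⊕1 = 0
s16: b16⊕b17⊕b18⊕b19⊕b20⊕b21⊕b22⊕b23⊕b24⊕b25⊕b26⊕b27⊕b28⊕b29⊕b30⊕b31 = 0⊕1⊕1⊕1⊕1⊕0⊕0⊕1⊕1⊕0⊕1⊕0⊕1⊕0⊕0⊕1 = 1
Syndrome (s16...s1) = 10011 → position 19.

10011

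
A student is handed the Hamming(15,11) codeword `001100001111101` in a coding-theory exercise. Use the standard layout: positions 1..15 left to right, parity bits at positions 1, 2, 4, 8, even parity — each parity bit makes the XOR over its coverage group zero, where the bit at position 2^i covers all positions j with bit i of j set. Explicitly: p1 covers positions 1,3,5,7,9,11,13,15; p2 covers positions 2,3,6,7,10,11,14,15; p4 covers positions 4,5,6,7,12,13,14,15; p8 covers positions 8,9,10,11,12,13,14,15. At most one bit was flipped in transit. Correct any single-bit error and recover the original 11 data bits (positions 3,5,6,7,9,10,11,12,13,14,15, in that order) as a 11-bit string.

10001111101

s1: b1⊕b3⊕b5⊕b7⊕b9⊕b11⊕b13⊕b15 = 0⊕1⊕0⊕0⊕1⊕1⊕1⊕1 = 1
s2: b2⊕b3⊕b6⊕b7⊕b10⊕b11⊕b14⊕b15 = 0⊕1⊕0⊕0⊕1⊕1⊕0⊕1 = 0
s4: b4⊕b5⊕b6⊕b7⊕b12⊕b13⊕b14⊕b15 = 1⊕0⊕0⊕0⊕1⊕1⊕0⊕1 = 0
s8: b8⊕b9⊕b10⊕b11⊕b12⊕b13⊕b14⊕b15 = 0⊕1⊕1⊕1⊕1⊕1⊕0⊕1 = 0
Syndrome (s8...s1) = 0001 → position 1.
Flip bit 1: corrected codeword = 101100001111101
Data bits at positions 3,5,6,7,9,10,11,12,13,14,15: 10001111101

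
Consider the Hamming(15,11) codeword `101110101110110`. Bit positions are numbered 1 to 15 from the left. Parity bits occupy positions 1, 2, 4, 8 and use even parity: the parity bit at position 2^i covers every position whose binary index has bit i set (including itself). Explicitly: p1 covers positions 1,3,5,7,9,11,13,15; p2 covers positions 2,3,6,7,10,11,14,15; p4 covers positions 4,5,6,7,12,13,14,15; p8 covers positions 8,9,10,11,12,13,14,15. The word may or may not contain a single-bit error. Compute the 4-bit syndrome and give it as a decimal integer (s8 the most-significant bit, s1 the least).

15

s1: b1⊕b3⊕b5⊕b7⊕b9⊕b11⊕b13⊕b15 = 1⊕1⊕1⊕1⊕1⊕1⊕1⊕0 = 1
s2: b2⊕b3⊕b6⊕b7⊕b10⊕b11⊕b14⊕b15 = 0⊕1⊕0⊕1⊕1⊕1⊕1⊕0 = 1
s4: b4⊕b5⊕b6⊕b7⊕b12⊕b13⊕b14⊕b15 = 1⊕1⊕0⊕1⊕0⊕1⊕1⊕0 = 1
s8: b8⊕b9⊕b10⊕b11⊕b12⊕b13⊕b14⊕b15 = 0⊕1⊕1⊕1⊕0⊕1⊕1⊕0 = 1
Syndrome (s8...s1) = 1111 → position 15.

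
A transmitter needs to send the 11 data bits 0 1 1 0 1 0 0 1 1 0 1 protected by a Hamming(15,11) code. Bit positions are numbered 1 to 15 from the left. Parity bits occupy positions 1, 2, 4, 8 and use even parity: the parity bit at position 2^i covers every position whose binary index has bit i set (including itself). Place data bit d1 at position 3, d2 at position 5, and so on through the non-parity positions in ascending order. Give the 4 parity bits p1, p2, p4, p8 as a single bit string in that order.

Place data bits at non-power-of-two positions: b3=0, b5=1, b6=1, b7=0, b9=1, b10=0, b11=0, b12=1, b13=1, b14=0, b15=1.
p1 = XOR of data positions {3,5,7,9,11,13,15} = 0⊕1⊕0⊕1⊕0⊕1⊕1 = 0
p2 = XOR of data positions {3,6,7,10,11,14,15} = 0⊕1⊕0⊕0⊕0⊕0⊕1 = 0
p4 = XOR of data positions {5,6,7,12,13,14,15} = 1⊕1⊕0⊕1⊕1⊕0⊕1 = 1
p8 = XOR of data positions {9,10,11,12,13,14,15} = 1⊕0⊕0⊕1⊕1⊕0⊕1 = 0
Parity bits p1,p2,p4,p8 = 0010

0010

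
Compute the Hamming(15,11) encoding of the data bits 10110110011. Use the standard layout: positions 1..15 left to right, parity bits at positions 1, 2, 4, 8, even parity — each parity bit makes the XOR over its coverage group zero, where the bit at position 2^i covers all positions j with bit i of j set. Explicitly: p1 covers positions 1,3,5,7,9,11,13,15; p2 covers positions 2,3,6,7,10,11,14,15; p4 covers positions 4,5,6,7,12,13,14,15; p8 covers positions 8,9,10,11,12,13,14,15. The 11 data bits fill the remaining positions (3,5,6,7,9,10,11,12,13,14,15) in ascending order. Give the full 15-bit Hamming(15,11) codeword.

Place data bits at non-power-of-two positions: b3=1, b5=0, b6=1, b7=1, b9=0, b10=1, b11=1, b12=0, b13=0, b14=1, b15=1.
p1 = XOR of data positions {3,5,7,9,11,13,15} = 1⊕0⊕1⊕0⊕1⊕0⊕1 = 0
p2 = XOR of data positions {3,6,7,10,11,14,15} = 1⊕1⊕1⊕1⊕1⊕1⊕1 = 1
p4 = XOR of data positions {5,6,7,12,13,14,15} = 0⊕1⊕1⊕0⊕0⊕1⊕1 = 0
p8 = XOR of data positions {9,10,11,12,13,14,15} = 0⊕1⊕1⊕0⊕0⊕1⊕1 = 0
Codeword b1..b15 = 011001100110011

011001100110011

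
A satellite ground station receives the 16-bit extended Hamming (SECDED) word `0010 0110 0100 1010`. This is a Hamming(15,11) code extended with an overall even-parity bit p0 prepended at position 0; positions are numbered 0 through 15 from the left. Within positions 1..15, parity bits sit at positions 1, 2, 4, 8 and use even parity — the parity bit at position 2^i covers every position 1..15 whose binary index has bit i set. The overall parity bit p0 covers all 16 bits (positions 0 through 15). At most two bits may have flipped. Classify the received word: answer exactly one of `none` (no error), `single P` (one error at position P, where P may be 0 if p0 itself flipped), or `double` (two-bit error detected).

s1: b1⊕b3⊕b5⊕b7⊕b9⊕b11⊕b13⊕b15 = 0⊕0⊕1⊕0⊕1⊕0⊕0⊕0 = 0
s2: b2⊕b3⊕b6⊕b7⊕b10⊕b11⊕b14⊕b15 = 1⊕0⊕1⊕0⊕0⊕0⊕1⊕0 = 1
s4: b4⊕b5⊕b6⊕b7⊕b12⊕b13⊕b14⊕b15 = 0⊕1⊕1⊕0⊕1⊕0⊕1⊕0 = 0
s8: b8⊕b9⊕b10⊕b11⊕b12⊕b13⊕b14⊕b15 = 0⊕1⊕0⊕0⊕1⊕0⊕1⊕0 = 1
Syndrome (s8...s1) = 1010 → position 10.
Overall parity (XOR of all 16 bits, including p0): 0⊕0⊕1⊕0⊕0⊕1⊕1⊕0⊕0⊕1⊕0⊕0⊕1⊕0⊕1⊕0 = 0
Overall=0, syndrome position=10 → double-bit error detected (uncorrectable).

double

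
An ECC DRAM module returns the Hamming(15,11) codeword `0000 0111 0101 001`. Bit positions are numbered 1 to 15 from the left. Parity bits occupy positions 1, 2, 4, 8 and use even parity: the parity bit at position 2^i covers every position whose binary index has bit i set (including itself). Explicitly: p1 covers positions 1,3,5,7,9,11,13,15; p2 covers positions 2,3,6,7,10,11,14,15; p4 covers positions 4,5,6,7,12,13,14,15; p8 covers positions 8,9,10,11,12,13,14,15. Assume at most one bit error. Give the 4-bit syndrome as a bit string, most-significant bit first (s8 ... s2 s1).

s1: b1⊕b3⊕b5⊕b7⊕b9⊕b11⊕b13⊕b15 = 0⊕0⊕0⊕1⊕0⊕0⊕0⊕1 = 0
s2: b2⊕b3⊕b6⊕b7⊕b10⊕b11⊕b14⊕b15 = 0⊕0⊕1⊕1⊕1⊕0⊕0⊕1 = 0
s4: b4⊕b5⊕b6⊕b7⊕b12⊕b13⊕b14⊕b15 = 0⊕0⊕1⊕1⊕1⊕0⊕0⊕1 = 0
s8: b8⊕b9⊕b10⊕b11⊕b12⊕b13⊕b14⊕b15 = 1⊕0⊕1⊕0⊕1⊕0⊕0⊕1 = 0
Syndrome (s8...s1) = 0000 → position 0 (no error).

0000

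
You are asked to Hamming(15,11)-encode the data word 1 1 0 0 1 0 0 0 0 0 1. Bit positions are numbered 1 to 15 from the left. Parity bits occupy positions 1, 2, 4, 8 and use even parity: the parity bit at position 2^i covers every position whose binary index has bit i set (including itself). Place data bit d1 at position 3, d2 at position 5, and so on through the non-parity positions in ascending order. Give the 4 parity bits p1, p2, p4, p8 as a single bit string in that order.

Place data bits at non-power-of-two positions: b3=1, b5=1, b6=0, b7=0, b9=1, b10=0, b11=0, b12=0, b13=0, b14=0, b15=1.
p1 = XOR of data positions {3,5,7,9,11,13,15} = 1⊕1⊕0⊕1⊕0⊕0⊕1 = 0
p2 = XOR of data positions {3,6,7,10,11,14,15} = 1⊕0⊕0⊕0⊕0⊕0⊕1 = 0
p4 = XOR of data positions {5,6,7,12,13,14,15} = 1⊕0⊕0⊕0⊕0⊕0⊕1 = 0
p8 = XOR of data positions {9,10,11,12,13,14,15} = 1⊕0⊕0⊕0⊕0⊕0⊕1 = 0
Parity bits p1,p2,p4,p8 = 0000

0000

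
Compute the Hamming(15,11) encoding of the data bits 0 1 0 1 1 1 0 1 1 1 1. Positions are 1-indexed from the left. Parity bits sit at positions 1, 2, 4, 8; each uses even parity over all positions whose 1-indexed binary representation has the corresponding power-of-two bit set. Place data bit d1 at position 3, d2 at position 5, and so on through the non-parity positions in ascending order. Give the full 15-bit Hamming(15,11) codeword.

Place data bits at non-power-of-two positions: b3=0, b5=1, b6=0, b7=1, b9=1, b10=1, b11=0, b12=1, b13=1, b14=1, b15=1.
p1 = XOR of data positions {3,5,7,9,11,13,15} = 0⊕1⊕1⊕1⊕0⊕1⊕1 = 1
p2 = XOR of data positions {3,6,7,10,11,14,15} = 0⊕0⊕1⊕1⊕0⊕1⊕1 = 0
p4 = XOR of data positions {5,6,7,12,13,14,15} = 1⊕0⊕1⊕1⊕1⊕1⊕1 = 0
p8 = XOR of data positions {9,10,11,12,13,14,15} = 1⊕1⊕0⊕1⊕1⊕1⊕1 = 0
Codeword b1..b15 = 100010101101111

100010101101111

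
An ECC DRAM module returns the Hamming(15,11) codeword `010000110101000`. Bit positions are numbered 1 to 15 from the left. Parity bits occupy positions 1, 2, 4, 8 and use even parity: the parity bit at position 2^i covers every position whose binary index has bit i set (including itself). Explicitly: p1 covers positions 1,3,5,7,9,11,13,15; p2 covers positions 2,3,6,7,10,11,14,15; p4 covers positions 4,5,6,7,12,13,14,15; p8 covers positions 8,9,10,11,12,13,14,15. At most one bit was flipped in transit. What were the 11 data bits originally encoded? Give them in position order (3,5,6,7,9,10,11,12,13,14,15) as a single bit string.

00010111000

s1: b1⊕b3⊕b5⊕b7⊕b9⊕b11⊕b13⊕b15 = 0⊕0⊕0⊕1⊕0⊕0⊕0⊕0 = 1
s2: b2⊕b3⊕b6⊕b7⊕b10⊕b11⊕b14⊕b15 = 1⊕0⊕0⊕1⊕1⊕0⊕0⊕0 = 1
s4: b4⊕b5⊕b6⊕b7⊕b12⊕b13⊕b14⊕b15 = 0⊕0⊕0⊕1⊕1⊕0⊕0⊕0 = 0
s8: b8⊕b9⊕b10⊕b11⊕b12⊕b13⊕b14⊕b15 = 1⊕0⊕1⊕0⊕1⊕0⊕0⊕0 = 1
Syndrome (s8...s1) = 1011 → position 11.
Flip bit 11: corrected codeword = 010000110111000
Data bits at positions 3,5,6,7,9,10,11,12,13,14,15: 00010111000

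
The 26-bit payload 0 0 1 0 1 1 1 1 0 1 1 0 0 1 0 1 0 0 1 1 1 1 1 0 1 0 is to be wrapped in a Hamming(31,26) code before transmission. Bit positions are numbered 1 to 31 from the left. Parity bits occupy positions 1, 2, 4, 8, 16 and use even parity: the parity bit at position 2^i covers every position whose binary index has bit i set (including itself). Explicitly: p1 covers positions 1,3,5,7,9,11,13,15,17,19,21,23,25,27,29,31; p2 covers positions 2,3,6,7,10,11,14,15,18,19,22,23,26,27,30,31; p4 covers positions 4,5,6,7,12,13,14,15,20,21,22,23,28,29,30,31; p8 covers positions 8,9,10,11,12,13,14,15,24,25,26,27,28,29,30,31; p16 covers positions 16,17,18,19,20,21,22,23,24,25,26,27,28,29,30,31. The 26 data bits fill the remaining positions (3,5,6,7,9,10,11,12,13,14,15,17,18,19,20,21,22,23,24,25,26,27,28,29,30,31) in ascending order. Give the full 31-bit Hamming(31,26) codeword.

1101010011110110001010011111010

Place data bits at non-power-of-two positions: b3=0, b5=0, b6=1, b7=0, b9=1, b10=1, b11=1, b12=1, b13=0, b14=1, b15=1, b17=0, b18=0, b19=1, b20=0, b21=1, b22=0, b23=0, b24=1, b25=1, b26=1, b27=1, b28=1, b29=0, b30=1, b31=0.
p1 = XOR of data positions {3,5,7,9,11,13,15,17,19,21,23,25,27,29,31} = 0⊕0⊕0⊕1⊕1⊕0⊕1⊕0⊕1⊕1⊕0⊕1⊕1⊕0⊕0 = 1
p2 = XOR of data positions {3,6,7,10,11,14,15,18,19,22,23,26,27,30,31} = 0⊕1⊕0⊕1⊕1⊕1⊕1⊕0⊕1⊕0⊕0⊕1⊕1⊕1⊕0 = 1
p4 = XOR of data positions {5,6,7,12,13,14,15,20,21,22,23,28,29,30,31} = 0⊕1⊕0⊕1⊕0⊕1⊕1⊕0⊕1⊕0⊕0⊕1⊕0⊕1⊕0 = 1
p8 = XOR of data positions {9,10,11,12,13,14,15,24,25,26,27,28,29,30,31} = 1⊕1⊕1⊕1⊕0⊕1⊕1⊕1⊕1⊕1⊕1⊕1⊕0⊕1⊕0 = 0
p16 = XOR of data positions {17,18,19,20,21,22,23,24,25,26,27,28,29,30,31} = 0⊕0⊕1⊕0⊕1⊕0⊕0⊕1⊕1⊕1⊕1⊕1⊕0⊕1⊕0 = 0
Codeword b1..b31 = 1101010011110110001010011111010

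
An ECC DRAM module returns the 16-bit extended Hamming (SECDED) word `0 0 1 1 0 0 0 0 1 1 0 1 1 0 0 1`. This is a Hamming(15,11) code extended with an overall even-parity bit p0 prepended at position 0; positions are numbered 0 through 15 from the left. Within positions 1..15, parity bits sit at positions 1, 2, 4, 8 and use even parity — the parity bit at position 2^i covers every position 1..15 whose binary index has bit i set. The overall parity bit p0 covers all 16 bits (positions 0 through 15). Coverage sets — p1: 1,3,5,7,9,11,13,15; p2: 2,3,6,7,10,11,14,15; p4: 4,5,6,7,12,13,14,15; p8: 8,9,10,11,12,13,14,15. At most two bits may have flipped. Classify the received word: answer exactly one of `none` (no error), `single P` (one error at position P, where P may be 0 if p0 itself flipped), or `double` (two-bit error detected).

s1: b1⊕b3⊕b5⊕b7⊕b9⊕b11⊕b13⊕b15 = 0⊕1⊕0⊕0⊕1⊕1⊕0⊕1 = 0
s2: b2⊕b3⊕b6⊕b7⊕b10⊕b11⊕b14⊕b15 = 1⊕1⊕0⊕0⊕0⊕1⊕0⊕1 = 0
s4: b4⊕b5⊕b6⊕b7⊕b12⊕b13⊕b14⊕b15 = 0⊕0⊕0⊕0⊕1⊕0⊕0⊕1 = 0
s8: b8⊕b9⊕b10⊕b11⊕b12⊕b13⊕b14⊕b15 = 1⊕1⊕0⊕1⊕1⊕0⊕0⊕1 = 1
Syndrome (s8...s1) = 1000 → position 8.
Overall parity (XOR of all 16 bits, including p0): 0⊕0⊕1⊕1⊕0⊕0⊕0⊕0⊕1⊕1⊕0⊕1⊕1⊕0⊕0⊕1 = 1
Overall=1, syndrome position=8 → single-bit error at position 8.

single 8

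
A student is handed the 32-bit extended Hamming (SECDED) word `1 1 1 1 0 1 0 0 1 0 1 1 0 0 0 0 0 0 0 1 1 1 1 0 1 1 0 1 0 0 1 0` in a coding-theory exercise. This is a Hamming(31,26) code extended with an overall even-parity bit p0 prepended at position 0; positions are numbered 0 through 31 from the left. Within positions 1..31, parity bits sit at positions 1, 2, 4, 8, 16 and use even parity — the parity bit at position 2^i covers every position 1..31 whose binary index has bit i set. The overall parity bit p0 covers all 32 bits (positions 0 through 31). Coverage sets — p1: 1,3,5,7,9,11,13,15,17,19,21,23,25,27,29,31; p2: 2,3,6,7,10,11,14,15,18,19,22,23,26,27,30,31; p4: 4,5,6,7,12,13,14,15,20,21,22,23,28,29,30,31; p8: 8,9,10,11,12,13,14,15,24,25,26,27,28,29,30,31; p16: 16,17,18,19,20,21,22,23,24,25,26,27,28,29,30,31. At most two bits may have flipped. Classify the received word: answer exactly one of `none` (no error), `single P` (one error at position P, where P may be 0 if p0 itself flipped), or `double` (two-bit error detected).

double

s1: b1⊕b3⊕b5⊕b7⊕b9⊕b11⊕b13⊕b15⊕b17⊕b19⊕b21⊕b23⊕b25⊕b27⊕b29⊕b31 = 1⊕1⊕1⊕0⊕0⊕1⊕0⊕0⊕0⊕1⊕1⊕0⊕1⊕1⊕0⊕0 = 0
s2: b2⊕b3⊕b6⊕b7⊕b10⊕b11⊕b14⊕b15⊕b18⊕b19⊕b22⊕b23⊕b26⊕b27⊕b30⊕b31 = 1⊕1⊕0⊕0⊕1⊕1⊕0⊕0⊕0⊕1⊕1⊕0⊕0⊕1⊕1⊕0 = 0
s4: b4⊕b5⊕b6⊕b7⊕b12⊕b13⊕b14⊕b15⊕b20⊕b21⊕b22⊕b23⊕b28⊕b29⊕b30⊕b31 = 0⊕1⊕0⊕0⊕0⊕0⊕0⊕0⊕1⊕1⊕1⊕0⊕0⊕0⊕1⊕0 = 1
s8: b8⊕b9⊕b10⊕b11⊕b12⊕b13⊕b14⊕b15⊕b24⊕b25⊕b26⊕b27⊕b28⊕b29⊕b30⊕b31 = 1⊕0⊕1⊕1⊕0⊕0⊕0⊕0⊕1⊕1⊕0⊕1⊕0⊕0⊕1⊕0 = 1
s16: b16⊕b17⊕b18⊕b19⊕b20⊕b21⊕b22⊕b23⊕b24⊕b25⊕b26⊕b27⊕b28⊕b29⊕b30⊕b31 = 0⊕0⊕0⊕1⊕1⊕1⊕1⊕0⊕1⊕1⊕0⊕1⊕0⊕0⊕1⊕0 = 0
Syndrome (s16...s1) = 01100 → position 12.
Overall parity (XOR of all 32 bits, including p0): 1⊕1⊕1⊕1⊕0⊕1⊕0⊕0⊕1⊕0⊕1⊕1⊕0⊕0⊕0⊕0⊕0⊕0⊕0⊕1⊕1⊕1⊕1⊕0⊕1⊕1⊕0⊕1⊕0⊕0⊕1⊕0 = 0
Overall=0, syndrome position=12 → double-bit error detected (uncorrectable).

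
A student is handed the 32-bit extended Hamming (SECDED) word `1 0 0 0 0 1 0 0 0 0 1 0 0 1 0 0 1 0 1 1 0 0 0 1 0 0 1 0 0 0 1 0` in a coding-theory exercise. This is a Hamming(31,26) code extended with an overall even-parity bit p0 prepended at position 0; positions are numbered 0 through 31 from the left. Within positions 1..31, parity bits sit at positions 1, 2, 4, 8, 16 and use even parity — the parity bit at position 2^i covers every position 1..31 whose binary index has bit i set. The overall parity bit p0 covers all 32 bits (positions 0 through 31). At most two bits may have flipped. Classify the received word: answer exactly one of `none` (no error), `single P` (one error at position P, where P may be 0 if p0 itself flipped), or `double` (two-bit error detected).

none

s1: b1⊕b3⊕b5⊕b7⊕b9⊕b11⊕b13⊕b15⊕b17⊕b19⊕b21⊕b23⊕b25⊕b27⊕b29⊕b31 = 0⊕0⊕1⊕0⊕0⊕0⊕1⊕0⊕0⊕1⊕0⊕1⊕0⊕0⊕0⊕0 = 0
s2: b2⊕b3⊕b6⊕b7⊕b10⊕b11⊕b14⊕b15⊕b18⊕b19⊕b22⊕b23⊕b26⊕b27⊕b30⊕b31 = 0⊕0⊕0⊕0⊕1⊕0⊕0⊕0⊕1⊕1⊕0⊕1⊕1⊕0⊕1⊕0 = 0
s4: b4⊕b5⊕b6⊕b7⊕b12⊕b13⊕b14⊕b15⊕b20⊕b21⊕b22⊕b23⊕b28⊕b29⊕b30⊕b31 = 0⊕1⊕0⊕0⊕0⊕1⊕0⊕0⊕0⊕0⊕0⊕1⊕0⊕0⊕1⊕0 = 0
s8: b8⊕b9⊕b10⊕b11⊕b12⊕b13⊕b14⊕b15⊕b24⊕b25⊕b26⊕b27⊕b28⊕b29⊕b30⊕b31 = 0⊕0⊕1⊕0⊕0⊕1⊕0⊕0⊕0⊕0⊕1⊕0⊕0⊕0⊕1⊕0 = 0
s16: b16⊕b17⊕b18⊕b19⊕b20⊕b21⊕b22⊕b23⊕b24⊕b25⊕b26⊕b27⊕b28⊕b29⊕b30⊕b31 = 1⊕0⊕1⊕1⊕0⊕0⊕0⊕1⊕0⊕0⊕1⊕0⊕0⊕0⊕1⊕0 = 0
Syndrome (s16...s1) = 00000 → position 0 (no error).
Overall parity (XOR of all 32 bits, including p0): 1⊕0⊕0⊕0⊕0⊕1⊕0⊕0⊕0⊕0⊕1⊕0⊕0⊕1⊕0⊕0⊕1⊕0⊕1⊕1⊕0⊕0⊕0⊕1⊕0⊕0⊕1⊕0⊕0⊕0⊕1⊕0 = 0
Overall=0, syndrome position=0 → no error.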